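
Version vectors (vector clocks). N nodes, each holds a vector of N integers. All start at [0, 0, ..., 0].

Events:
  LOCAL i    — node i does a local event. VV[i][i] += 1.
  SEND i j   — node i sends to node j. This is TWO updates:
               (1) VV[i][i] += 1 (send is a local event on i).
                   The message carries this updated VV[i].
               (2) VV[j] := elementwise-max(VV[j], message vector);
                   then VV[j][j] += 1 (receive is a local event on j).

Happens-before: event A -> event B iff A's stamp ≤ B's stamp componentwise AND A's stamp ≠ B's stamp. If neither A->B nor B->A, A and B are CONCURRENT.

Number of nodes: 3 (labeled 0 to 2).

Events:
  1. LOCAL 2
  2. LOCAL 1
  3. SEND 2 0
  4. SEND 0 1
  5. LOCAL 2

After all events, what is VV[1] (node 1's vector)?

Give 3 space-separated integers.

Initial: VV[0]=[0, 0, 0]
Initial: VV[1]=[0, 0, 0]
Initial: VV[2]=[0, 0, 0]
Event 1: LOCAL 2: VV[2][2]++ -> VV[2]=[0, 0, 1]
Event 2: LOCAL 1: VV[1][1]++ -> VV[1]=[0, 1, 0]
Event 3: SEND 2->0: VV[2][2]++ -> VV[2]=[0, 0, 2], msg_vec=[0, 0, 2]; VV[0]=max(VV[0],msg_vec) then VV[0][0]++ -> VV[0]=[1, 0, 2]
Event 4: SEND 0->1: VV[0][0]++ -> VV[0]=[2, 0, 2], msg_vec=[2, 0, 2]; VV[1]=max(VV[1],msg_vec) then VV[1][1]++ -> VV[1]=[2, 2, 2]
Event 5: LOCAL 2: VV[2][2]++ -> VV[2]=[0, 0, 3]
Final vectors: VV[0]=[2, 0, 2]; VV[1]=[2, 2, 2]; VV[2]=[0, 0, 3]

Answer: 2 2 2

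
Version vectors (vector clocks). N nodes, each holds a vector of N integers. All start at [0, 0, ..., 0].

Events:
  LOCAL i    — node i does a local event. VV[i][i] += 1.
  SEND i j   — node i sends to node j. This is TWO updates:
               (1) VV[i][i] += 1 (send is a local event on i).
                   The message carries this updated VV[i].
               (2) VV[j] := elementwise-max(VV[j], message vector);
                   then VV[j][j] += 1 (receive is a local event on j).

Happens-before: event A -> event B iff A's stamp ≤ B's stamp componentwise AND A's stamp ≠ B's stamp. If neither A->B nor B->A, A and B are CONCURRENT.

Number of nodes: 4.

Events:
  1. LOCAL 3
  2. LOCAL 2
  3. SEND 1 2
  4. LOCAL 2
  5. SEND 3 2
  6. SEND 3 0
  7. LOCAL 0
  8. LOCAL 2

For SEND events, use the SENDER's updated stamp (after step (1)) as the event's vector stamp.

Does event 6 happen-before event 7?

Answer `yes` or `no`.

Initial: VV[0]=[0, 0, 0, 0]
Initial: VV[1]=[0, 0, 0, 0]
Initial: VV[2]=[0, 0, 0, 0]
Initial: VV[3]=[0, 0, 0, 0]
Event 1: LOCAL 3: VV[3][3]++ -> VV[3]=[0, 0, 0, 1]
Event 2: LOCAL 2: VV[2][2]++ -> VV[2]=[0, 0, 1, 0]
Event 3: SEND 1->2: VV[1][1]++ -> VV[1]=[0, 1, 0, 0], msg_vec=[0, 1, 0, 0]; VV[2]=max(VV[2],msg_vec) then VV[2][2]++ -> VV[2]=[0, 1, 2, 0]
Event 4: LOCAL 2: VV[2][2]++ -> VV[2]=[0, 1, 3, 0]
Event 5: SEND 3->2: VV[3][3]++ -> VV[3]=[0, 0, 0, 2], msg_vec=[0, 0, 0, 2]; VV[2]=max(VV[2],msg_vec) then VV[2][2]++ -> VV[2]=[0, 1, 4, 2]
Event 6: SEND 3->0: VV[3][3]++ -> VV[3]=[0, 0, 0, 3], msg_vec=[0, 0, 0, 3]; VV[0]=max(VV[0],msg_vec) then VV[0][0]++ -> VV[0]=[1, 0, 0, 3]
Event 7: LOCAL 0: VV[0][0]++ -> VV[0]=[2, 0, 0, 3]
Event 8: LOCAL 2: VV[2][2]++ -> VV[2]=[0, 1, 5, 2]
Event 6 stamp: [0, 0, 0, 3]
Event 7 stamp: [2, 0, 0, 3]
[0, 0, 0, 3] <= [2, 0, 0, 3]? True. Equal? False. Happens-before: True

Answer: yes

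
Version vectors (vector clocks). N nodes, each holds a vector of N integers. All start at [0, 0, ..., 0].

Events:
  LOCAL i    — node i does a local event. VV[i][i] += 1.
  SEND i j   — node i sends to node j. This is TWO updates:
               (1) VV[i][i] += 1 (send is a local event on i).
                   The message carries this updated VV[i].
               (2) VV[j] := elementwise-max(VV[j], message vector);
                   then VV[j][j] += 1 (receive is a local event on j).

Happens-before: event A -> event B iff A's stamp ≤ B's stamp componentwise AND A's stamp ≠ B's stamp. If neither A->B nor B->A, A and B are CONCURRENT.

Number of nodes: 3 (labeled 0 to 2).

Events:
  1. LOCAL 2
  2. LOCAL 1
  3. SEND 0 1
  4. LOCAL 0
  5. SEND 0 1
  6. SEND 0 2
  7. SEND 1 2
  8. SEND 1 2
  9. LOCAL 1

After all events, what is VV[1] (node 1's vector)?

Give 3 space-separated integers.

Answer: 3 6 0

Derivation:
Initial: VV[0]=[0, 0, 0]
Initial: VV[1]=[0, 0, 0]
Initial: VV[2]=[0, 0, 0]
Event 1: LOCAL 2: VV[2][2]++ -> VV[2]=[0, 0, 1]
Event 2: LOCAL 1: VV[1][1]++ -> VV[1]=[0, 1, 0]
Event 3: SEND 0->1: VV[0][0]++ -> VV[0]=[1, 0, 0], msg_vec=[1, 0, 0]; VV[1]=max(VV[1],msg_vec) then VV[1][1]++ -> VV[1]=[1, 2, 0]
Event 4: LOCAL 0: VV[0][0]++ -> VV[0]=[2, 0, 0]
Event 5: SEND 0->1: VV[0][0]++ -> VV[0]=[3, 0, 0], msg_vec=[3, 0, 0]; VV[1]=max(VV[1],msg_vec) then VV[1][1]++ -> VV[1]=[3, 3, 0]
Event 6: SEND 0->2: VV[0][0]++ -> VV[0]=[4, 0, 0], msg_vec=[4, 0, 0]; VV[2]=max(VV[2],msg_vec) then VV[2][2]++ -> VV[2]=[4, 0, 2]
Event 7: SEND 1->2: VV[1][1]++ -> VV[1]=[3, 4, 0], msg_vec=[3, 4, 0]; VV[2]=max(VV[2],msg_vec) then VV[2][2]++ -> VV[2]=[4, 4, 3]
Event 8: SEND 1->2: VV[1][1]++ -> VV[1]=[3, 5, 0], msg_vec=[3, 5, 0]; VV[2]=max(VV[2],msg_vec) then VV[2][2]++ -> VV[2]=[4, 5, 4]
Event 9: LOCAL 1: VV[1][1]++ -> VV[1]=[3, 6, 0]
Final vectors: VV[0]=[4, 0, 0]; VV[1]=[3, 6, 0]; VV[2]=[4, 5, 4]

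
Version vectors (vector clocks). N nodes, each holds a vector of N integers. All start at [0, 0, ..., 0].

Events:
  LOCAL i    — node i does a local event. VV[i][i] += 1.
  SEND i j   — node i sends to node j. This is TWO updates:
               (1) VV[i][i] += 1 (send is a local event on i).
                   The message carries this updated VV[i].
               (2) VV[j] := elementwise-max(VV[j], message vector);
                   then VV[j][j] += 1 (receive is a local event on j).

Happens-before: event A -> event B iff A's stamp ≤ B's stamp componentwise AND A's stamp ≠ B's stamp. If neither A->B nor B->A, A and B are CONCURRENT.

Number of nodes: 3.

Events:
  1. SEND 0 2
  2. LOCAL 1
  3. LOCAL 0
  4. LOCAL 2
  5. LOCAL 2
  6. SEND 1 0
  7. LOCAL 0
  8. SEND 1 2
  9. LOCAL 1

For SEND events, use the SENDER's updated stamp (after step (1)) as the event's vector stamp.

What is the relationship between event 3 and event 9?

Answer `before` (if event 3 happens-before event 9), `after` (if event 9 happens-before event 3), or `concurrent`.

Initial: VV[0]=[0, 0, 0]
Initial: VV[1]=[0, 0, 0]
Initial: VV[2]=[0, 0, 0]
Event 1: SEND 0->2: VV[0][0]++ -> VV[0]=[1, 0, 0], msg_vec=[1, 0, 0]; VV[2]=max(VV[2],msg_vec) then VV[2][2]++ -> VV[2]=[1, 0, 1]
Event 2: LOCAL 1: VV[1][1]++ -> VV[1]=[0, 1, 0]
Event 3: LOCAL 0: VV[0][0]++ -> VV[0]=[2, 0, 0]
Event 4: LOCAL 2: VV[2][2]++ -> VV[2]=[1, 0, 2]
Event 5: LOCAL 2: VV[2][2]++ -> VV[2]=[1, 0, 3]
Event 6: SEND 1->0: VV[1][1]++ -> VV[1]=[0, 2, 0], msg_vec=[0, 2, 0]; VV[0]=max(VV[0],msg_vec) then VV[0][0]++ -> VV[0]=[3, 2, 0]
Event 7: LOCAL 0: VV[0][0]++ -> VV[0]=[4, 2, 0]
Event 8: SEND 1->2: VV[1][1]++ -> VV[1]=[0, 3, 0], msg_vec=[0, 3, 0]; VV[2]=max(VV[2],msg_vec) then VV[2][2]++ -> VV[2]=[1, 3, 4]
Event 9: LOCAL 1: VV[1][1]++ -> VV[1]=[0, 4, 0]
Event 3 stamp: [2, 0, 0]
Event 9 stamp: [0, 4, 0]
[2, 0, 0] <= [0, 4, 0]? False
[0, 4, 0] <= [2, 0, 0]? False
Relation: concurrent

Answer: concurrent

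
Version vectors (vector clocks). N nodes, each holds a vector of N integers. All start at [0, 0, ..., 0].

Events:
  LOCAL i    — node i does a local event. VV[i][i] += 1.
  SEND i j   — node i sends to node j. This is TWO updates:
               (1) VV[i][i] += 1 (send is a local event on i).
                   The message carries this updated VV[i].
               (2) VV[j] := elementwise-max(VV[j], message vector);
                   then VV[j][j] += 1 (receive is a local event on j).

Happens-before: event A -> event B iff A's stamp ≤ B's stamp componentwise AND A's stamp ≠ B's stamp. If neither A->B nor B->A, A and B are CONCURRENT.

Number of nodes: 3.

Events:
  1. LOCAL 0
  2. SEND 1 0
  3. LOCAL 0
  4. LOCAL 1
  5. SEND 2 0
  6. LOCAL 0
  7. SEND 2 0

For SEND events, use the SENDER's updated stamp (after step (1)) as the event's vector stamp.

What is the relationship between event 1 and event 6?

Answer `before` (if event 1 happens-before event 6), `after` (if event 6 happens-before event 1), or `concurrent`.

Answer: before

Derivation:
Initial: VV[0]=[0, 0, 0]
Initial: VV[1]=[0, 0, 0]
Initial: VV[2]=[0, 0, 0]
Event 1: LOCAL 0: VV[0][0]++ -> VV[0]=[1, 0, 0]
Event 2: SEND 1->0: VV[1][1]++ -> VV[1]=[0, 1, 0], msg_vec=[0, 1, 0]; VV[0]=max(VV[0],msg_vec) then VV[0][0]++ -> VV[0]=[2, 1, 0]
Event 3: LOCAL 0: VV[0][0]++ -> VV[0]=[3, 1, 0]
Event 4: LOCAL 1: VV[1][1]++ -> VV[1]=[0, 2, 0]
Event 5: SEND 2->0: VV[2][2]++ -> VV[2]=[0, 0, 1], msg_vec=[0, 0, 1]; VV[0]=max(VV[0],msg_vec) then VV[0][0]++ -> VV[0]=[4, 1, 1]
Event 6: LOCAL 0: VV[0][0]++ -> VV[0]=[5, 1, 1]
Event 7: SEND 2->0: VV[2][2]++ -> VV[2]=[0, 0, 2], msg_vec=[0, 0, 2]; VV[0]=max(VV[0],msg_vec) then VV[0][0]++ -> VV[0]=[6, 1, 2]
Event 1 stamp: [1, 0, 0]
Event 6 stamp: [5, 1, 1]
[1, 0, 0] <= [5, 1, 1]? True
[5, 1, 1] <= [1, 0, 0]? False
Relation: before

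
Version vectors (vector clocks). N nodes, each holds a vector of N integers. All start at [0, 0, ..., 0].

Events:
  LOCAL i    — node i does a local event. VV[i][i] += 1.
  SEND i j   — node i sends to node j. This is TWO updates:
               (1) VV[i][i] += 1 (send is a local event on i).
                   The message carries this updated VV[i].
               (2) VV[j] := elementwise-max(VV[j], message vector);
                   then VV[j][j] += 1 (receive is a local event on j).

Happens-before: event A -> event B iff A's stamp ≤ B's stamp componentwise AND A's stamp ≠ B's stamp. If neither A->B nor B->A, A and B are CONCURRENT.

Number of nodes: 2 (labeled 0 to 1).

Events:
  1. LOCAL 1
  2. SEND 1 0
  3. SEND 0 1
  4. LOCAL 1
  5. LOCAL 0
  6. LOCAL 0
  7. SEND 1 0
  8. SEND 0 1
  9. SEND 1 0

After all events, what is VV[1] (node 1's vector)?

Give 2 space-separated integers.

Answer: 6 7

Derivation:
Initial: VV[0]=[0, 0]
Initial: VV[1]=[0, 0]
Event 1: LOCAL 1: VV[1][1]++ -> VV[1]=[0, 1]
Event 2: SEND 1->0: VV[1][1]++ -> VV[1]=[0, 2], msg_vec=[0, 2]; VV[0]=max(VV[0],msg_vec) then VV[0][0]++ -> VV[0]=[1, 2]
Event 3: SEND 0->1: VV[0][0]++ -> VV[0]=[2, 2], msg_vec=[2, 2]; VV[1]=max(VV[1],msg_vec) then VV[1][1]++ -> VV[1]=[2, 3]
Event 4: LOCAL 1: VV[1][1]++ -> VV[1]=[2, 4]
Event 5: LOCAL 0: VV[0][0]++ -> VV[0]=[3, 2]
Event 6: LOCAL 0: VV[0][0]++ -> VV[0]=[4, 2]
Event 7: SEND 1->0: VV[1][1]++ -> VV[1]=[2, 5], msg_vec=[2, 5]; VV[0]=max(VV[0],msg_vec) then VV[0][0]++ -> VV[0]=[5, 5]
Event 8: SEND 0->1: VV[0][0]++ -> VV[0]=[6, 5], msg_vec=[6, 5]; VV[1]=max(VV[1],msg_vec) then VV[1][1]++ -> VV[1]=[6, 6]
Event 9: SEND 1->0: VV[1][1]++ -> VV[1]=[6, 7], msg_vec=[6, 7]; VV[0]=max(VV[0],msg_vec) then VV[0][0]++ -> VV[0]=[7, 7]
Final vectors: VV[0]=[7, 7]; VV[1]=[6, 7]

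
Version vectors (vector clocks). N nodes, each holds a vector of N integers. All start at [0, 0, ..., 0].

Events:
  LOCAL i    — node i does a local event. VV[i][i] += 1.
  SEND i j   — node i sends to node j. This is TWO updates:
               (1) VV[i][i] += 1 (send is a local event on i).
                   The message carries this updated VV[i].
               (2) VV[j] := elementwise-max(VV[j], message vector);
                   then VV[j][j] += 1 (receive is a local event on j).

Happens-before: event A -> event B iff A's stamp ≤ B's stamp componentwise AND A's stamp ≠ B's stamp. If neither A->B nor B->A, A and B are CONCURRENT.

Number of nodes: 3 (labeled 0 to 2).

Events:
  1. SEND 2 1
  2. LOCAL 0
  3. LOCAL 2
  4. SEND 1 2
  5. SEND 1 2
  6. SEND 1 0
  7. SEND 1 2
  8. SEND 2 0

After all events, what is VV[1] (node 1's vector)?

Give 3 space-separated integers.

Answer: 0 5 1

Derivation:
Initial: VV[0]=[0, 0, 0]
Initial: VV[1]=[0, 0, 0]
Initial: VV[2]=[0, 0, 0]
Event 1: SEND 2->1: VV[2][2]++ -> VV[2]=[0, 0, 1], msg_vec=[0, 0, 1]; VV[1]=max(VV[1],msg_vec) then VV[1][1]++ -> VV[1]=[0, 1, 1]
Event 2: LOCAL 0: VV[0][0]++ -> VV[0]=[1, 0, 0]
Event 3: LOCAL 2: VV[2][2]++ -> VV[2]=[0, 0, 2]
Event 4: SEND 1->2: VV[1][1]++ -> VV[1]=[0, 2, 1], msg_vec=[0, 2, 1]; VV[2]=max(VV[2],msg_vec) then VV[2][2]++ -> VV[2]=[0, 2, 3]
Event 5: SEND 1->2: VV[1][1]++ -> VV[1]=[0, 3, 1], msg_vec=[0, 3, 1]; VV[2]=max(VV[2],msg_vec) then VV[2][2]++ -> VV[2]=[0, 3, 4]
Event 6: SEND 1->0: VV[1][1]++ -> VV[1]=[0, 4, 1], msg_vec=[0, 4, 1]; VV[0]=max(VV[0],msg_vec) then VV[0][0]++ -> VV[0]=[2, 4, 1]
Event 7: SEND 1->2: VV[1][1]++ -> VV[1]=[0, 5, 1], msg_vec=[0, 5, 1]; VV[2]=max(VV[2],msg_vec) then VV[2][2]++ -> VV[2]=[0, 5, 5]
Event 8: SEND 2->0: VV[2][2]++ -> VV[2]=[0, 5, 6], msg_vec=[0, 5, 6]; VV[0]=max(VV[0],msg_vec) then VV[0][0]++ -> VV[0]=[3, 5, 6]
Final vectors: VV[0]=[3, 5, 6]; VV[1]=[0, 5, 1]; VV[2]=[0, 5, 6]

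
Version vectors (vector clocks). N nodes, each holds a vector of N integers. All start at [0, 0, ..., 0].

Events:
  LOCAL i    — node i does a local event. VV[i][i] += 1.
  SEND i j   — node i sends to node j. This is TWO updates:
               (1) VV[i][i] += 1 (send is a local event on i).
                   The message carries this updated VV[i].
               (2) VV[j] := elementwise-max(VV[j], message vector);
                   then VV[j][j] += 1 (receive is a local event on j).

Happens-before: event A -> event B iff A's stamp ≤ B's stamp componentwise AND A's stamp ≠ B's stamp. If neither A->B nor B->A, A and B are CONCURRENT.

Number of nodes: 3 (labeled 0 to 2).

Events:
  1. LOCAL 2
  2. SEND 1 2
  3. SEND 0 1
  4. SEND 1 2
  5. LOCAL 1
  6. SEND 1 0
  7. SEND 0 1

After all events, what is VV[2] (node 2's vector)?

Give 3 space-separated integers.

Initial: VV[0]=[0, 0, 0]
Initial: VV[1]=[0, 0, 0]
Initial: VV[2]=[0, 0, 0]
Event 1: LOCAL 2: VV[2][2]++ -> VV[2]=[0, 0, 1]
Event 2: SEND 1->2: VV[1][1]++ -> VV[1]=[0, 1, 0], msg_vec=[0, 1, 0]; VV[2]=max(VV[2],msg_vec) then VV[2][2]++ -> VV[2]=[0, 1, 2]
Event 3: SEND 0->1: VV[0][0]++ -> VV[0]=[1, 0, 0], msg_vec=[1, 0, 0]; VV[1]=max(VV[1],msg_vec) then VV[1][1]++ -> VV[1]=[1, 2, 0]
Event 4: SEND 1->2: VV[1][1]++ -> VV[1]=[1, 3, 0], msg_vec=[1, 3, 0]; VV[2]=max(VV[2],msg_vec) then VV[2][2]++ -> VV[2]=[1, 3, 3]
Event 5: LOCAL 1: VV[1][1]++ -> VV[1]=[1, 4, 0]
Event 6: SEND 1->0: VV[1][1]++ -> VV[1]=[1, 5, 0], msg_vec=[1, 5, 0]; VV[0]=max(VV[0],msg_vec) then VV[0][0]++ -> VV[0]=[2, 5, 0]
Event 7: SEND 0->1: VV[0][0]++ -> VV[0]=[3, 5, 0], msg_vec=[3, 5, 0]; VV[1]=max(VV[1],msg_vec) then VV[1][1]++ -> VV[1]=[3, 6, 0]
Final vectors: VV[0]=[3, 5, 0]; VV[1]=[3, 6, 0]; VV[2]=[1, 3, 3]

Answer: 1 3 3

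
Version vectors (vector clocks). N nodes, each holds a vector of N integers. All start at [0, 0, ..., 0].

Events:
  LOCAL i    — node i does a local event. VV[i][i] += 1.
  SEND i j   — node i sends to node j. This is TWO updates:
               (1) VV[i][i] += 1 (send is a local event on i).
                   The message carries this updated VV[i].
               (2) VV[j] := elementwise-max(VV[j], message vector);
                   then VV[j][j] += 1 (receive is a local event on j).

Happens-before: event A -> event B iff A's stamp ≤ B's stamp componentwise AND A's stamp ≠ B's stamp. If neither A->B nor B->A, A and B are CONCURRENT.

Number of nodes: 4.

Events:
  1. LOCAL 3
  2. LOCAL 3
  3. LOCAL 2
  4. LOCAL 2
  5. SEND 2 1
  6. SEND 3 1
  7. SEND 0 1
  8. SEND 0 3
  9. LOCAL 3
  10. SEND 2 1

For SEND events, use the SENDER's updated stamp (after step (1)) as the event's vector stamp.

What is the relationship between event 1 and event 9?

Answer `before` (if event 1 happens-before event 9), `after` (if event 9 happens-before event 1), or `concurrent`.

Initial: VV[0]=[0, 0, 0, 0]
Initial: VV[1]=[0, 0, 0, 0]
Initial: VV[2]=[0, 0, 0, 0]
Initial: VV[3]=[0, 0, 0, 0]
Event 1: LOCAL 3: VV[3][3]++ -> VV[3]=[0, 0, 0, 1]
Event 2: LOCAL 3: VV[3][3]++ -> VV[3]=[0, 0, 0, 2]
Event 3: LOCAL 2: VV[2][2]++ -> VV[2]=[0, 0, 1, 0]
Event 4: LOCAL 2: VV[2][2]++ -> VV[2]=[0, 0, 2, 0]
Event 5: SEND 2->1: VV[2][2]++ -> VV[2]=[0, 0, 3, 0], msg_vec=[0, 0, 3, 0]; VV[1]=max(VV[1],msg_vec) then VV[1][1]++ -> VV[1]=[0, 1, 3, 0]
Event 6: SEND 3->1: VV[3][3]++ -> VV[3]=[0, 0, 0, 3], msg_vec=[0, 0, 0, 3]; VV[1]=max(VV[1],msg_vec) then VV[1][1]++ -> VV[1]=[0, 2, 3, 3]
Event 7: SEND 0->1: VV[0][0]++ -> VV[0]=[1, 0, 0, 0], msg_vec=[1, 0, 0, 0]; VV[1]=max(VV[1],msg_vec) then VV[1][1]++ -> VV[1]=[1, 3, 3, 3]
Event 8: SEND 0->3: VV[0][0]++ -> VV[0]=[2, 0, 0, 0], msg_vec=[2, 0, 0, 0]; VV[3]=max(VV[3],msg_vec) then VV[3][3]++ -> VV[3]=[2, 0, 0, 4]
Event 9: LOCAL 3: VV[3][3]++ -> VV[3]=[2, 0, 0, 5]
Event 10: SEND 2->1: VV[2][2]++ -> VV[2]=[0, 0, 4, 0], msg_vec=[0, 0, 4, 0]; VV[1]=max(VV[1],msg_vec) then VV[1][1]++ -> VV[1]=[1, 4, 4, 3]
Event 1 stamp: [0, 0, 0, 1]
Event 9 stamp: [2, 0, 0, 5]
[0, 0, 0, 1] <= [2, 0, 0, 5]? True
[2, 0, 0, 5] <= [0, 0, 0, 1]? False
Relation: before

Answer: before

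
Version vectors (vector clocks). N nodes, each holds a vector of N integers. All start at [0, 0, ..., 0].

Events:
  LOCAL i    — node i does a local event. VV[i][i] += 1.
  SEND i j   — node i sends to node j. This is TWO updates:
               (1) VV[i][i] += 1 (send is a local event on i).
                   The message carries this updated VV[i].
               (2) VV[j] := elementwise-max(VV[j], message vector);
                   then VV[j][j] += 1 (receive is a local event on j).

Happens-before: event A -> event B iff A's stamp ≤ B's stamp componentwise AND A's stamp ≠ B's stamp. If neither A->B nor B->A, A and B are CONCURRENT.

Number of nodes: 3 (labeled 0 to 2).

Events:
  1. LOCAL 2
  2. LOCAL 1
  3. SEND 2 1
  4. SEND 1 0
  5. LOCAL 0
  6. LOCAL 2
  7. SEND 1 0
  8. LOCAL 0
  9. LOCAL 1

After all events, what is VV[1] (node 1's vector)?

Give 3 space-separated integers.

Answer: 0 5 2

Derivation:
Initial: VV[0]=[0, 0, 0]
Initial: VV[1]=[0, 0, 0]
Initial: VV[2]=[0, 0, 0]
Event 1: LOCAL 2: VV[2][2]++ -> VV[2]=[0, 0, 1]
Event 2: LOCAL 1: VV[1][1]++ -> VV[1]=[0, 1, 0]
Event 3: SEND 2->1: VV[2][2]++ -> VV[2]=[0, 0, 2], msg_vec=[0, 0, 2]; VV[1]=max(VV[1],msg_vec) then VV[1][1]++ -> VV[1]=[0, 2, 2]
Event 4: SEND 1->0: VV[1][1]++ -> VV[1]=[0, 3, 2], msg_vec=[0, 3, 2]; VV[0]=max(VV[0],msg_vec) then VV[0][0]++ -> VV[0]=[1, 3, 2]
Event 5: LOCAL 0: VV[0][0]++ -> VV[0]=[2, 3, 2]
Event 6: LOCAL 2: VV[2][2]++ -> VV[2]=[0, 0, 3]
Event 7: SEND 1->0: VV[1][1]++ -> VV[1]=[0, 4, 2], msg_vec=[0, 4, 2]; VV[0]=max(VV[0],msg_vec) then VV[0][0]++ -> VV[0]=[3, 4, 2]
Event 8: LOCAL 0: VV[0][0]++ -> VV[0]=[4, 4, 2]
Event 9: LOCAL 1: VV[1][1]++ -> VV[1]=[0, 5, 2]
Final vectors: VV[0]=[4, 4, 2]; VV[1]=[0, 5, 2]; VV[2]=[0, 0, 3]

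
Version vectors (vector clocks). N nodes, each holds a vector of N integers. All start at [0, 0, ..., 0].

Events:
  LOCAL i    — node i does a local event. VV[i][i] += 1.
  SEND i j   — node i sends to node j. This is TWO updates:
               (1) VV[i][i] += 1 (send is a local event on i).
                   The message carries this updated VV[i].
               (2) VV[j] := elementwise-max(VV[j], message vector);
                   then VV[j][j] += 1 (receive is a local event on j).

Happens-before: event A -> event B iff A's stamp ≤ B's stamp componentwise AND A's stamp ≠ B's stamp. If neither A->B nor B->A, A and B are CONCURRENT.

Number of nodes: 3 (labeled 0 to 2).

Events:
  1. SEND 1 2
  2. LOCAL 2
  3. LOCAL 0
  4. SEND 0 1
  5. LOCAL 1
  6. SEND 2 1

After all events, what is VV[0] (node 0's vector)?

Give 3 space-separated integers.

Answer: 2 0 0

Derivation:
Initial: VV[0]=[0, 0, 0]
Initial: VV[1]=[0, 0, 0]
Initial: VV[2]=[0, 0, 0]
Event 1: SEND 1->2: VV[1][1]++ -> VV[1]=[0, 1, 0], msg_vec=[0, 1, 0]; VV[2]=max(VV[2],msg_vec) then VV[2][2]++ -> VV[2]=[0, 1, 1]
Event 2: LOCAL 2: VV[2][2]++ -> VV[2]=[0, 1, 2]
Event 3: LOCAL 0: VV[0][0]++ -> VV[0]=[1, 0, 0]
Event 4: SEND 0->1: VV[0][0]++ -> VV[0]=[2, 0, 0], msg_vec=[2, 0, 0]; VV[1]=max(VV[1],msg_vec) then VV[1][1]++ -> VV[1]=[2, 2, 0]
Event 5: LOCAL 1: VV[1][1]++ -> VV[1]=[2, 3, 0]
Event 6: SEND 2->1: VV[2][2]++ -> VV[2]=[0, 1, 3], msg_vec=[0, 1, 3]; VV[1]=max(VV[1],msg_vec) then VV[1][1]++ -> VV[1]=[2, 4, 3]
Final vectors: VV[0]=[2, 0, 0]; VV[1]=[2, 4, 3]; VV[2]=[0, 1, 3]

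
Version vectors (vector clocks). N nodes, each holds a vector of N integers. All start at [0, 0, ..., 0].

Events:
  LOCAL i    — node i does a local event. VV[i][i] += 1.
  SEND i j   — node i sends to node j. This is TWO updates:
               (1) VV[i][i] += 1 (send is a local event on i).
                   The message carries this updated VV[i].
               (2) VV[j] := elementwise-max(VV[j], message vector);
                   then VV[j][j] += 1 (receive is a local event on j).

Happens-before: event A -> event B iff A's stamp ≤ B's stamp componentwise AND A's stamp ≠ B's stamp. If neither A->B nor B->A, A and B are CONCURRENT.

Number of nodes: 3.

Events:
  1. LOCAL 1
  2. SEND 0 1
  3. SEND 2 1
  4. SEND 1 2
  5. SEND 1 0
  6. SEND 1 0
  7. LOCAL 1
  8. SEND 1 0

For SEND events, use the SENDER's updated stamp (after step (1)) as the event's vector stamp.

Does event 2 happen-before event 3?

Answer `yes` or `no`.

Answer: no

Derivation:
Initial: VV[0]=[0, 0, 0]
Initial: VV[1]=[0, 0, 0]
Initial: VV[2]=[0, 0, 0]
Event 1: LOCAL 1: VV[1][1]++ -> VV[1]=[0, 1, 0]
Event 2: SEND 0->1: VV[0][0]++ -> VV[0]=[1, 0, 0], msg_vec=[1, 0, 0]; VV[1]=max(VV[1],msg_vec) then VV[1][1]++ -> VV[1]=[1, 2, 0]
Event 3: SEND 2->1: VV[2][2]++ -> VV[2]=[0, 0, 1], msg_vec=[0, 0, 1]; VV[1]=max(VV[1],msg_vec) then VV[1][1]++ -> VV[1]=[1, 3, 1]
Event 4: SEND 1->2: VV[1][1]++ -> VV[1]=[1, 4, 1], msg_vec=[1, 4, 1]; VV[2]=max(VV[2],msg_vec) then VV[2][2]++ -> VV[2]=[1, 4, 2]
Event 5: SEND 1->0: VV[1][1]++ -> VV[1]=[1, 5, 1], msg_vec=[1, 5, 1]; VV[0]=max(VV[0],msg_vec) then VV[0][0]++ -> VV[0]=[2, 5, 1]
Event 6: SEND 1->0: VV[1][1]++ -> VV[1]=[1, 6, 1], msg_vec=[1, 6, 1]; VV[0]=max(VV[0],msg_vec) then VV[0][0]++ -> VV[0]=[3, 6, 1]
Event 7: LOCAL 1: VV[1][1]++ -> VV[1]=[1, 7, 1]
Event 8: SEND 1->0: VV[1][1]++ -> VV[1]=[1, 8, 1], msg_vec=[1, 8, 1]; VV[0]=max(VV[0],msg_vec) then VV[0][0]++ -> VV[0]=[4, 8, 1]
Event 2 stamp: [1, 0, 0]
Event 3 stamp: [0, 0, 1]
[1, 0, 0] <= [0, 0, 1]? False. Equal? False. Happens-before: False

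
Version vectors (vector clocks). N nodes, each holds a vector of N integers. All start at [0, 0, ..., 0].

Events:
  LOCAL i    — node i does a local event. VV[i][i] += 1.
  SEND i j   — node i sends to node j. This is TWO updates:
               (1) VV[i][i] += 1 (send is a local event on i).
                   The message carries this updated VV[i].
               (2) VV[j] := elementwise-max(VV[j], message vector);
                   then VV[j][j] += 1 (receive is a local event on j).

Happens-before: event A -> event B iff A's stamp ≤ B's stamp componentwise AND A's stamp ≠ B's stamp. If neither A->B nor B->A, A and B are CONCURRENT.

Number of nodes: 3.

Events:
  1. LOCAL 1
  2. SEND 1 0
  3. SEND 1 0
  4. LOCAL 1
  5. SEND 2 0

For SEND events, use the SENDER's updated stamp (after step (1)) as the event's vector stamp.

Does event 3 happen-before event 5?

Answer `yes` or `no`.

Answer: no

Derivation:
Initial: VV[0]=[0, 0, 0]
Initial: VV[1]=[0, 0, 0]
Initial: VV[2]=[0, 0, 0]
Event 1: LOCAL 1: VV[1][1]++ -> VV[1]=[0, 1, 0]
Event 2: SEND 1->0: VV[1][1]++ -> VV[1]=[0, 2, 0], msg_vec=[0, 2, 0]; VV[0]=max(VV[0],msg_vec) then VV[0][0]++ -> VV[0]=[1, 2, 0]
Event 3: SEND 1->0: VV[1][1]++ -> VV[1]=[0, 3, 0], msg_vec=[0, 3, 0]; VV[0]=max(VV[0],msg_vec) then VV[0][0]++ -> VV[0]=[2, 3, 0]
Event 4: LOCAL 1: VV[1][1]++ -> VV[1]=[0, 4, 0]
Event 5: SEND 2->0: VV[2][2]++ -> VV[2]=[0, 0, 1], msg_vec=[0, 0, 1]; VV[0]=max(VV[0],msg_vec) then VV[0][0]++ -> VV[0]=[3, 3, 1]
Event 3 stamp: [0, 3, 0]
Event 5 stamp: [0, 0, 1]
[0, 3, 0] <= [0, 0, 1]? False. Equal? False. Happens-before: False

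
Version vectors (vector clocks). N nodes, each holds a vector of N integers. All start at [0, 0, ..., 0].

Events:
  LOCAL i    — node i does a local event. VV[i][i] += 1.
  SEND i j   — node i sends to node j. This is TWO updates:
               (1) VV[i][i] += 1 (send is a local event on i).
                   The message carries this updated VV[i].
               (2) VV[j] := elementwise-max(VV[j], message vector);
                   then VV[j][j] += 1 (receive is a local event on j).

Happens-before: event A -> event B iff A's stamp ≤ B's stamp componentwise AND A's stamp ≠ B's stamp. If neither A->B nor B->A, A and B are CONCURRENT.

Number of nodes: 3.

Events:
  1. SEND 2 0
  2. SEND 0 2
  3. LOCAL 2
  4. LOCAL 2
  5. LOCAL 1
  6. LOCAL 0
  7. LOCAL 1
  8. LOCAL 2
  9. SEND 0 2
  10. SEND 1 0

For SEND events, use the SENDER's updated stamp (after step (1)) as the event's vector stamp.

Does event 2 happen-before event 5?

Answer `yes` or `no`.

Answer: no

Derivation:
Initial: VV[0]=[0, 0, 0]
Initial: VV[1]=[0, 0, 0]
Initial: VV[2]=[0, 0, 0]
Event 1: SEND 2->0: VV[2][2]++ -> VV[2]=[0, 0, 1], msg_vec=[0, 0, 1]; VV[0]=max(VV[0],msg_vec) then VV[0][0]++ -> VV[0]=[1, 0, 1]
Event 2: SEND 0->2: VV[0][0]++ -> VV[0]=[2, 0, 1], msg_vec=[2, 0, 1]; VV[2]=max(VV[2],msg_vec) then VV[2][2]++ -> VV[2]=[2, 0, 2]
Event 3: LOCAL 2: VV[2][2]++ -> VV[2]=[2, 0, 3]
Event 4: LOCAL 2: VV[2][2]++ -> VV[2]=[2, 0, 4]
Event 5: LOCAL 1: VV[1][1]++ -> VV[1]=[0, 1, 0]
Event 6: LOCAL 0: VV[0][0]++ -> VV[0]=[3, 0, 1]
Event 7: LOCAL 1: VV[1][1]++ -> VV[1]=[0, 2, 0]
Event 8: LOCAL 2: VV[2][2]++ -> VV[2]=[2, 0, 5]
Event 9: SEND 0->2: VV[0][0]++ -> VV[0]=[4, 0, 1], msg_vec=[4, 0, 1]; VV[2]=max(VV[2],msg_vec) then VV[2][2]++ -> VV[2]=[4, 0, 6]
Event 10: SEND 1->0: VV[1][1]++ -> VV[1]=[0, 3, 0], msg_vec=[0, 3, 0]; VV[0]=max(VV[0],msg_vec) then VV[0][0]++ -> VV[0]=[5, 3, 1]
Event 2 stamp: [2, 0, 1]
Event 5 stamp: [0, 1, 0]
[2, 0, 1] <= [0, 1, 0]? False. Equal? False. Happens-before: False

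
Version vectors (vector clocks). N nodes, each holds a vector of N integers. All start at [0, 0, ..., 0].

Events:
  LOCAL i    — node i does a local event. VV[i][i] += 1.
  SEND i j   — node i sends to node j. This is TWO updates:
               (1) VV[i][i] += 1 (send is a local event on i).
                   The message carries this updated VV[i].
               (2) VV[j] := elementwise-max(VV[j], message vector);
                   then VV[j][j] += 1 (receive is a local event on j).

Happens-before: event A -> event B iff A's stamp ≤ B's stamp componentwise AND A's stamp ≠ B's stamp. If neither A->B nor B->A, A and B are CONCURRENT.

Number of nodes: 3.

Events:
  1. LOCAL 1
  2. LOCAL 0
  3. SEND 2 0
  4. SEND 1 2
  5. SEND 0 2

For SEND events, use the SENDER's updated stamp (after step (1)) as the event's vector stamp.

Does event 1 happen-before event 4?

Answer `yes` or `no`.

Answer: yes

Derivation:
Initial: VV[0]=[0, 0, 0]
Initial: VV[1]=[0, 0, 0]
Initial: VV[2]=[0, 0, 0]
Event 1: LOCAL 1: VV[1][1]++ -> VV[1]=[0, 1, 0]
Event 2: LOCAL 0: VV[0][0]++ -> VV[0]=[1, 0, 0]
Event 3: SEND 2->0: VV[2][2]++ -> VV[2]=[0, 0, 1], msg_vec=[0, 0, 1]; VV[0]=max(VV[0],msg_vec) then VV[0][0]++ -> VV[0]=[2, 0, 1]
Event 4: SEND 1->2: VV[1][1]++ -> VV[1]=[0, 2, 0], msg_vec=[0, 2, 0]; VV[2]=max(VV[2],msg_vec) then VV[2][2]++ -> VV[2]=[0, 2, 2]
Event 5: SEND 0->2: VV[0][0]++ -> VV[0]=[3, 0, 1], msg_vec=[3, 0, 1]; VV[2]=max(VV[2],msg_vec) then VV[2][2]++ -> VV[2]=[3, 2, 3]
Event 1 stamp: [0, 1, 0]
Event 4 stamp: [0, 2, 0]
[0, 1, 0] <= [0, 2, 0]? True. Equal? False. Happens-before: True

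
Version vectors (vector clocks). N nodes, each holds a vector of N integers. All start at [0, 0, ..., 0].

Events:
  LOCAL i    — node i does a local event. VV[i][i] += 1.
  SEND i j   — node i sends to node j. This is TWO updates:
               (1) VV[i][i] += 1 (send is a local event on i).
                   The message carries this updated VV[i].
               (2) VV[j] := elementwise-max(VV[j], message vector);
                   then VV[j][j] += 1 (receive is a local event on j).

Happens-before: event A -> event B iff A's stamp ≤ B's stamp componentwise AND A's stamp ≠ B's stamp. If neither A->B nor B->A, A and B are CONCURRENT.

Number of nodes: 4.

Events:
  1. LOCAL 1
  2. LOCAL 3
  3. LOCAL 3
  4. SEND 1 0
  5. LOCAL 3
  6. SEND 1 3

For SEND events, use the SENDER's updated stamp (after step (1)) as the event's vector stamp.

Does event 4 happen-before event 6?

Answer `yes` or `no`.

Answer: yes

Derivation:
Initial: VV[0]=[0, 0, 0, 0]
Initial: VV[1]=[0, 0, 0, 0]
Initial: VV[2]=[0, 0, 0, 0]
Initial: VV[3]=[0, 0, 0, 0]
Event 1: LOCAL 1: VV[1][1]++ -> VV[1]=[0, 1, 0, 0]
Event 2: LOCAL 3: VV[3][3]++ -> VV[3]=[0, 0, 0, 1]
Event 3: LOCAL 3: VV[3][3]++ -> VV[3]=[0, 0, 0, 2]
Event 4: SEND 1->0: VV[1][1]++ -> VV[1]=[0, 2, 0, 0], msg_vec=[0, 2, 0, 0]; VV[0]=max(VV[0],msg_vec) then VV[0][0]++ -> VV[0]=[1, 2, 0, 0]
Event 5: LOCAL 3: VV[3][3]++ -> VV[3]=[0, 0, 0, 3]
Event 6: SEND 1->3: VV[1][1]++ -> VV[1]=[0, 3, 0, 0], msg_vec=[0, 3, 0, 0]; VV[3]=max(VV[3],msg_vec) then VV[3][3]++ -> VV[3]=[0, 3, 0, 4]
Event 4 stamp: [0, 2, 0, 0]
Event 6 stamp: [0, 3, 0, 0]
[0, 2, 0, 0] <= [0, 3, 0, 0]? True. Equal? False. Happens-before: True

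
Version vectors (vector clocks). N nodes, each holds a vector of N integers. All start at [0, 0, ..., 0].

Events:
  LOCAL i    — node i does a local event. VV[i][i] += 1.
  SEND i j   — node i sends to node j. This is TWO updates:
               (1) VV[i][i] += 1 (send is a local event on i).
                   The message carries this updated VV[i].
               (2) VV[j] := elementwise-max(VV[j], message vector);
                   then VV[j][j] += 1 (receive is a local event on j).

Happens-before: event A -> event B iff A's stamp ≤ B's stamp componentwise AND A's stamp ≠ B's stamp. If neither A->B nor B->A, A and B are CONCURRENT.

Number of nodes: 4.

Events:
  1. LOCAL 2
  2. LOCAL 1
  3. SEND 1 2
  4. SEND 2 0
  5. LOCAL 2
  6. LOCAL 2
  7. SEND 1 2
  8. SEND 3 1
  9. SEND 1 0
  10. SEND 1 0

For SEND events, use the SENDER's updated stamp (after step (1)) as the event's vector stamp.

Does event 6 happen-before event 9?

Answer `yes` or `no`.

Initial: VV[0]=[0, 0, 0, 0]
Initial: VV[1]=[0, 0, 0, 0]
Initial: VV[2]=[0, 0, 0, 0]
Initial: VV[3]=[0, 0, 0, 0]
Event 1: LOCAL 2: VV[2][2]++ -> VV[2]=[0, 0, 1, 0]
Event 2: LOCAL 1: VV[1][1]++ -> VV[1]=[0, 1, 0, 0]
Event 3: SEND 1->2: VV[1][1]++ -> VV[1]=[0, 2, 0, 0], msg_vec=[0, 2, 0, 0]; VV[2]=max(VV[2],msg_vec) then VV[2][2]++ -> VV[2]=[0, 2, 2, 0]
Event 4: SEND 2->0: VV[2][2]++ -> VV[2]=[0, 2, 3, 0], msg_vec=[0, 2, 3, 0]; VV[0]=max(VV[0],msg_vec) then VV[0][0]++ -> VV[0]=[1, 2, 3, 0]
Event 5: LOCAL 2: VV[2][2]++ -> VV[2]=[0, 2, 4, 0]
Event 6: LOCAL 2: VV[2][2]++ -> VV[2]=[0, 2, 5, 0]
Event 7: SEND 1->2: VV[1][1]++ -> VV[1]=[0, 3, 0, 0], msg_vec=[0, 3, 0, 0]; VV[2]=max(VV[2],msg_vec) then VV[2][2]++ -> VV[2]=[0, 3, 6, 0]
Event 8: SEND 3->1: VV[3][3]++ -> VV[3]=[0, 0, 0, 1], msg_vec=[0, 0, 0, 1]; VV[1]=max(VV[1],msg_vec) then VV[1][1]++ -> VV[1]=[0, 4, 0, 1]
Event 9: SEND 1->0: VV[1][1]++ -> VV[1]=[0, 5, 0, 1], msg_vec=[0, 5, 0, 1]; VV[0]=max(VV[0],msg_vec) then VV[0][0]++ -> VV[0]=[2, 5, 3, 1]
Event 10: SEND 1->0: VV[1][1]++ -> VV[1]=[0, 6, 0, 1], msg_vec=[0, 6, 0, 1]; VV[0]=max(VV[0],msg_vec) then VV[0][0]++ -> VV[0]=[3, 6, 3, 1]
Event 6 stamp: [0, 2, 5, 0]
Event 9 stamp: [0, 5, 0, 1]
[0, 2, 5, 0] <= [0, 5, 0, 1]? False. Equal? False. Happens-before: False

Answer: no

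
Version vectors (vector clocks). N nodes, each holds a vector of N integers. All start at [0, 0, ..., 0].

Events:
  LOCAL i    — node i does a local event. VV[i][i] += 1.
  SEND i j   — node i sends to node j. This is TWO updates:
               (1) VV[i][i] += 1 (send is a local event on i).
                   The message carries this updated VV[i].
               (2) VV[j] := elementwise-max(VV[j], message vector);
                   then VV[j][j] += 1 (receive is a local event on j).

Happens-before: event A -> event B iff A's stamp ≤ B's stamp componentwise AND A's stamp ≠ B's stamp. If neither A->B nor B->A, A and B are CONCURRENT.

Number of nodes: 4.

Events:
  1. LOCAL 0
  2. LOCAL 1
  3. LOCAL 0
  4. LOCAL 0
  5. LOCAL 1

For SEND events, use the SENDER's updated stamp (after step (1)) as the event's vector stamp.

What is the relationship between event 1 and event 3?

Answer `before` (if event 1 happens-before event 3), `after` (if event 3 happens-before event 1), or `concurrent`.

Initial: VV[0]=[0, 0, 0, 0]
Initial: VV[1]=[0, 0, 0, 0]
Initial: VV[2]=[0, 0, 0, 0]
Initial: VV[3]=[0, 0, 0, 0]
Event 1: LOCAL 0: VV[0][0]++ -> VV[0]=[1, 0, 0, 0]
Event 2: LOCAL 1: VV[1][1]++ -> VV[1]=[0, 1, 0, 0]
Event 3: LOCAL 0: VV[0][0]++ -> VV[0]=[2, 0, 0, 0]
Event 4: LOCAL 0: VV[0][0]++ -> VV[0]=[3, 0, 0, 0]
Event 5: LOCAL 1: VV[1][1]++ -> VV[1]=[0, 2, 0, 0]
Event 1 stamp: [1, 0, 0, 0]
Event 3 stamp: [2, 0, 0, 0]
[1, 0, 0, 0] <= [2, 0, 0, 0]? True
[2, 0, 0, 0] <= [1, 0, 0, 0]? False
Relation: before

Answer: before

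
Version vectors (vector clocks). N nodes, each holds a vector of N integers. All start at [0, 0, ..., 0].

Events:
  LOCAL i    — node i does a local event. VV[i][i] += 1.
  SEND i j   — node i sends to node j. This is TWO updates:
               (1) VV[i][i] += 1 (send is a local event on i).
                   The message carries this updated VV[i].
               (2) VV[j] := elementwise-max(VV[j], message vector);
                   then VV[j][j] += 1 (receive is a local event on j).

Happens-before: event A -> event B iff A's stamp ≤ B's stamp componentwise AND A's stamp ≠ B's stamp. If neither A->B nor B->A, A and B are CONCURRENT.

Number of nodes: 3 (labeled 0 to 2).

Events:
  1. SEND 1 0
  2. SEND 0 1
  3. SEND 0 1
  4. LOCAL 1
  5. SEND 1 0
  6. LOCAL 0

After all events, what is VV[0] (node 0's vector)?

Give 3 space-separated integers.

Answer: 5 5 0

Derivation:
Initial: VV[0]=[0, 0, 0]
Initial: VV[1]=[0, 0, 0]
Initial: VV[2]=[0, 0, 0]
Event 1: SEND 1->0: VV[1][1]++ -> VV[1]=[0, 1, 0], msg_vec=[0, 1, 0]; VV[0]=max(VV[0],msg_vec) then VV[0][0]++ -> VV[0]=[1, 1, 0]
Event 2: SEND 0->1: VV[0][0]++ -> VV[0]=[2, 1, 0], msg_vec=[2, 1, 0]; VV[1]=max(VV[1],msg_vec) then VV[1][1]++ -> VV[1]=[2, 2, 0]
Event 3: SEND 0->1: VV[0][0]++ -> VV[0]=[3, 1, 0], msg_vec=[3, 1, 0]; VV[1]=max(VV[1],msg_vec) then VV[1][1]++ -> VV[1]=[3, 3, 0]
Event 4: LOCAL 1: VV[1][1]++ -> VV[1]=[3, 4, 0]
Event 5: SEND 1->0: VV[1][1]++ -> VV[1]=[3, 5, 0], msg_vec=[3, 5, 0]; VV[0]=max(VV[0],msg_vec) then VV[0][0]++ -> VV[0]=[4, 5, 0]
Event 6: LOCAL 0: VV[0][0]++ -> VV[0]=[5, 5, 0]
Final vectors: VV[0]=[5, 5, 0]; VV[1]=[3, 5, 0]; VV[2]=[0, 0, 0]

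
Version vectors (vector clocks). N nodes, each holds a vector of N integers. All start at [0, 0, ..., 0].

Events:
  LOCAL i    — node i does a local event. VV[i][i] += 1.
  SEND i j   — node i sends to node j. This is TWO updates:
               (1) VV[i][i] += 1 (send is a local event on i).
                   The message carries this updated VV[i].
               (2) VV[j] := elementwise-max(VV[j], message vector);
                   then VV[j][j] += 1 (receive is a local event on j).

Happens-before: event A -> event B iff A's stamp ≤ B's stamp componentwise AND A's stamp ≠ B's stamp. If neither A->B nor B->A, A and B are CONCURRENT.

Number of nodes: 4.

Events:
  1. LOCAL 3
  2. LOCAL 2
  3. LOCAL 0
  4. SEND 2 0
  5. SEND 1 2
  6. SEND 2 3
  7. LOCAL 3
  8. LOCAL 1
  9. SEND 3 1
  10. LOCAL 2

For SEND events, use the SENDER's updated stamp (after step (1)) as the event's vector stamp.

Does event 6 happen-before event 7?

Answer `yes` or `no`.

Initial: VV[0]=[0, 0, 0, 0]
Initial: VV[1]=[0, 0, 0, 0]
Initial: VV[2]=[0, 0, 0, 0]
Initial: VV[3]=[0, 0, 0, 0]
Event 1: LOCAL 3: VV[3][3]++ -> VV[3]=[0, 0, 0, 1]
Event 2: LOCAL 2: VV[2][2]++ -> VV[2]=[0, 0, 1, 0]
Event 3: LOCAL 0: VV[0][0]++ -> VV[0]=[1, 0, 0, 0]
Event 4: SEND 2->0: VV[2][2]++ -> VV[2]=[0, 0, 2, 0], msg_vec=[0, 0, 2, 0]; VV[0]=max(VV[0],msg_vec) then VV[0][0]++ -> VV[0]=[2, 0, 2, 0]
Event 5: SEND 1->2: VV[1][1]++ -> VV[1]=[0, 1, 0, 0], msg_vec=[0, 1, 0, 0]; VV[2]=max(VV[2],msg_vec) then VV[2][2]++ -> VV[2]=[0, 1, 3, 0]
Event 6: SEND 2->3: VV[2][2]++ -> VV[2]=[0, 1, 4, 0], msg_vec=[0, 1, 4, 0]; VV[3]=max(VV[3],msg_vec) then VV[3][3]++ -> VV[3]=[0, 1, 4, 2]
Event 7: LOCAL 3: VV[3][3]++ -> VV[3]=[0, 1, 4, 3]
Event 8: LOCAL 1: VV[1][1]++ -> VV[1]=[0, 2, 0, 0]
Event 9: SEND 3->1: VV[3][3]++ -> VV[3]=[0, 1, 4, 4], msg_vec=[0, 1, 4, 4]; VV[1]=max(VV[1],msg_vec) then VV[1][1]++ -> VV[1]=[0, 3, 4, 4]
Event 10: LOCAL 2: VV[2][2]++ -> VV[2]=[0, 1, 5, 0]
Event 6 stamp: [0, 1, 4, 0]
Event 7 stamp: [0, 1, 4, 3]
[0, 1, 4, 0] <= [0, 1, 4, 3]? True. Equal? False. Happens-before: True

Answer: yes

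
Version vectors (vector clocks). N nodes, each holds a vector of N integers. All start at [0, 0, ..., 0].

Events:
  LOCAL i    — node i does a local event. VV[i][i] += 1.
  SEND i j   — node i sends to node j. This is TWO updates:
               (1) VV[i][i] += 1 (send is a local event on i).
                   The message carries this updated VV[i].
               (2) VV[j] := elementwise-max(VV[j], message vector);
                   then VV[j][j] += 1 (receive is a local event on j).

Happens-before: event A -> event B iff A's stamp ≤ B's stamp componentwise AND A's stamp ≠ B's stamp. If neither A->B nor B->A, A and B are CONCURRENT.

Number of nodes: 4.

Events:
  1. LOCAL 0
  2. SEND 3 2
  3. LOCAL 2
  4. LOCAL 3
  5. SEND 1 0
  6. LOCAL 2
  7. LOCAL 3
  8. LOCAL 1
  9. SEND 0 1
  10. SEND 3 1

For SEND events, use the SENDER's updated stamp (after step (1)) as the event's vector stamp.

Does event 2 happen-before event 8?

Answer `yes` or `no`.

Initial: VV[0]=[0, 0, 0, 0]
Initial: VV[1]=[0, 0, 0, 0]
Initial: VV[2]=[0, 0, 0, 0]
Initial: VV[3]=[0, 0, 0, 0]
Event 1: LOCAL 0: VV[0][0]++ -> VV[0]=[1, 0, 0, 0]
Event 2: SEND 3->2: VV[3][3]++ -> VV[3]=[0, 0, 0, 1], msg_vec=[0, 0, 0, 1]; VV[2]=max(VV[2],msg_vec) then VV[2][2]++ -> VV[2]=[0, 0, 1, 1]
Event 3: LOCAL 2: VV[2][2]++ -> VV[2]=[0, 0, 2, 1]
Event 4: LOCAL 3: VV[3][3]++ -> VV[3]=[0, 0, 0, 2]
Event 5: SEND 1->0: VV[1][1]++ -> VV[1]=[0, 1, 0, 0], msg_vec=[0, 1, 0, 0]; VV[0]=max(VV[0],msg_vec) then VV[0][0]++ -> VV[0]=[2, 1, 0, 0]
Event 6: LOCAL 2: VV[2][2]++ -> VV[2]=[0, 0, 3, 1]
Event 7: LOCAL 3: VV[3][3]++ -> VV[3]=[0, 0, 0, 3]
Event 8: LOCAL 1: VV[1][1]++ -> VV[1]=[0, 2, 0, 0]
Event 9: SEND 0->1: VV[0][0]++ -> VV[0]=[3, 1, 0, 0], msg_vec=[3, 1, 0, 0]; VV[1]=max(VV[1],msg_vec) then VV[1][1]++ -> VV[1]=[3, 3, 0, 0]
Event 10: SEND 3->1: VV[3][3]++ -> VV[3]=[0, 0, 0, 4], msg_vec=[0, 0, 0, 4]; VV[1]=max(VV[1],msg_vec) then VV[1][1]++ -> VV[1]=[3, 4, 0, 4]
Event 2 stamp: [0, 0, 0, 1]
Event 8 stamp: [0, 2, 0, 0]
[0, 0, 0, 1] <= [0, 2, 0, 0]? False. Equal? False. Happens-before: False

Answer: no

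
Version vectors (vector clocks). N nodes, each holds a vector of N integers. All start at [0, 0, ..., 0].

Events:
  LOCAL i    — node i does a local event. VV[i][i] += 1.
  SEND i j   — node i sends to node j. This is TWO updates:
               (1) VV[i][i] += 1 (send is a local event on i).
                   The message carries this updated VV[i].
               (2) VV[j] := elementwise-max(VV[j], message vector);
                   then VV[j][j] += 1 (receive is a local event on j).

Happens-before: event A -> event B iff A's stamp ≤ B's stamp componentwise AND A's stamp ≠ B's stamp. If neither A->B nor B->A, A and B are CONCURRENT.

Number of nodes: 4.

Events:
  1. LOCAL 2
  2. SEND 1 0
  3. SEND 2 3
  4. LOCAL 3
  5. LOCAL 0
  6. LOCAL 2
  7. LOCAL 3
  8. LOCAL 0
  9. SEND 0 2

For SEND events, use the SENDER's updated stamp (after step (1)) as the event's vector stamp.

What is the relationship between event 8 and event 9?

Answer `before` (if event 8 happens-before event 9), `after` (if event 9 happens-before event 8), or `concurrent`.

Answer: before

Derivation:
Initial: VV[0]=[0, 0, 0, 0]
Initial: VV[1]=[0, 0, 0, 0]
Initial: VV[2]=[0, 0, 0, 0]
Initial: VV[3]=[0, 0, 0, 0]
Event 1: LOCAL 2: VV[2][2]++ -> VV[2]=[0, 0, 1, 0]
Event 2: SEND 1->0: VV[1][1]++ -> VV[1]=[0, 1, 0, 0], msg_vec=[0, 1, 0, 0]; VV[0]=max(VV[0],msg_vec) then VV[0][0]++ -> VV[0]=[1, 1, 0, 0]
Event 3: SEND 2->3: VV[2][2]++ -> VV[2]=[0, 0, 2, 0], msg_vec=[0, 0, 2, 0]; VV[3]=max(VV[3],msg_vec) then VV[3][3]++ -> VV[3]=[0, 0, 2, 1]
Event 4: LOCAL 3: VV[3][3]++ -> VV[3]=[0, 0, 2, 2]
Event 5: LOCAL 0: VV[0][0]++ -> VV[0]=[2, 1, 0, 0]
Event 6: LOCAL 2: VV[2][2]++ -> VV[2]=[0, 0, 3, 0]
Event 7: LOCAL 3: VV[3][3]++ -> VV[3]=[0, 0, 2, 3]
Event 8: LOCAL 0: VV[0][0]++ -> VV[0]=[3, 1, 0, 0]
Event 9: SEND 0->2: VV[0][0]++ -> VV[0]=[4, 1, 0, 0], msg_vec=[4, 1, 0, 0]; VV[2]=max(VV[2],msg_vec) then VV[2][2]++ -> VV[2]=[4, 1, 4, 0]
Event 8 stamp: [3, 1, 0, 0]
Event 9 stamp: [4, 1, 0, 0]
[3, 1, 0, 0] <= [4, 1, 0, 0]? True
[4, 1, 0, 0] <= [3, 1, 0, 0]? False
Relation: before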